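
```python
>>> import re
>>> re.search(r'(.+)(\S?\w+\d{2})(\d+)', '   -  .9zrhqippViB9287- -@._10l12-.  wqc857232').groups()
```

Pattern: one or more of any character (captured); then optionally a non-whitespace character, then one or more of a word character, then exactly 2 of a digit (captured); then one or more of a digit (captured).
`search` walks the string left to right and returns the first match it finds.
The match spans [0:46] → '   -  .9zrhqippViB9287- -@._10l12-.  wqc857232'.
Captured: group 1 = '   -  .9zrhqippViB9287- -@._10l12-.  wqc85', group 2 = '723', group 3 = '2'.

('   -  .9zrhqippViB9287- -@._10l12-.  wqc85', '723', '2')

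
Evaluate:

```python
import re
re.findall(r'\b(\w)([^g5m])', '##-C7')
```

[('C', '7')]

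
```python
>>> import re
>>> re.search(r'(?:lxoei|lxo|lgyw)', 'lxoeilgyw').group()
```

Branches in `(...|...)` are attempted left-to-right; the first branch that allows the whole pattern to succeed is taken.
Unlike `match`, `search` isn't anchored — it looks for the pattern anywhere in the string.
The match spans [0:5] → 'lxoei'.

'lxoei'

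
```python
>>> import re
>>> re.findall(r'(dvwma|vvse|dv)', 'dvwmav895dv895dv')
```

['dvwma', 'dv', 'dv']

`|` is ordered: at each position the engine commits to the first alternative that works.
Matches: at [0:5] match 'dvwma', group 1 = 'dvwma'; at [9:11] match 'dv', group 1 = 'dv'; at [14:16] match 'dv', group 1 = 'dv'.
`findall` collects group 1 from each match (3 total).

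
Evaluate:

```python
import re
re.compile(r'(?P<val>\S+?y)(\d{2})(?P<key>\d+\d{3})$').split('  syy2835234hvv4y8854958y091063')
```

The pattern matches one or more of a non-whitespace character (lazy), then a literal 'y' (captured as 'val'); then exactly 2 of a digit (captured); then one or more of a digit, then exactly 3 of a digit (captured as 'key'); then anchored at the end.
Matches to split on: at [2:31] → 'syy2835234hvv4y8854958y091063'.
The group in the pattern means `split` returns the separators' captures alongside the pieces.

['  ', 'syy2835234hvv4y8854958y', '09', '1063', '']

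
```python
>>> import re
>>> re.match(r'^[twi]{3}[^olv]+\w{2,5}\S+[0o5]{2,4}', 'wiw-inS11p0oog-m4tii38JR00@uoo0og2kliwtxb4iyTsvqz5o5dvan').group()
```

'wiw-inS11p0oog-m4tii38JR00@uoo0og2kliwtxb4iyTsvqz5o5'

`match` is anchored at position 0; if the pattern doesn't fit there, it returns None.
The match spans [0:52] → 'wiw-inS11p0oog-m4tii38JR00@uoo0og2kliwtxb4iyTsvqz5o5'.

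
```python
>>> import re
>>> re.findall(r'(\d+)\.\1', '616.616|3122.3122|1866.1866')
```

['616', '3122', '1866']

`\1` is not a pattern — it's the concrete string captured by group 1, re-applied verbatim.
Walking the string: at [0:7] match '616.616', group 1 = '616'; at [8:17] match '3122.3122', group 1 = '3122'; at [18:27] match '1866.1866', group 1 = '1866'.
One capturing group, so `findall` returns just the captured substring from each match — 3 in all.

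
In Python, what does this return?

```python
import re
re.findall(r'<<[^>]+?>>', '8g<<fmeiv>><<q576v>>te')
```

['<<fmeiv>>', '<<q576v>>']

Walking the string: at [2:11] → '<<fmeiv>>'; at [11:20] → '<<q576v>>'.
`findall` yields the raw match text (2 of them) because the pattern has no groups.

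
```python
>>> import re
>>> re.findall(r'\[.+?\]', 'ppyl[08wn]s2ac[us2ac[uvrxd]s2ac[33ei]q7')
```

Because the quantifier is non-greedy, it stops expanding at the earliest point where the rest of the pattern can succeed.
Scanning left to right: at [4:10] → '[08wn]'; at [14:27] → '[us2ac[uvrxd]'; at [31:37] → '[33ei]'.
No capturing groups, so `findall` returns the 3 full match strings.

['[08wn]', '[us2ac[uvrxd]', '[33ei]']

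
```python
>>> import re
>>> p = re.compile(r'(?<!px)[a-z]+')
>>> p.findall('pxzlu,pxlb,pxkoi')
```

The negative lookaround is zero-width — it rules out positions where the adjacent text would match, without consuming anything.
No capturing groups, so `findall` returns the 3 full match strings.

['pxzlu', 'pxlb', 'pxkoi']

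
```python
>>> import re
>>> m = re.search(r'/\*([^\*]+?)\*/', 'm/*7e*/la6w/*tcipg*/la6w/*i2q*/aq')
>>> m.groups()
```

`re.search` scans for the first position where the pattern succeeds.
The match spans [1:7] → '/*7e*/'.
Captured: group 1 = '7e'.

('7e',)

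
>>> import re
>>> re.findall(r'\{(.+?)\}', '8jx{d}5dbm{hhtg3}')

A non-greedy quantifier consumes as few characters as it can — just enough that the remainder of the pattern still matches from where it stops; whatever follows it matches normally.
Walking the string: at [3:6] match '{d}', group 1 = 'd'; at [10:17] match '{hhtg3}', group 1 = 'hhtg3'.
With a single group, `findall` returns only what that group captured — 2 items.

['d', 'hhtg3']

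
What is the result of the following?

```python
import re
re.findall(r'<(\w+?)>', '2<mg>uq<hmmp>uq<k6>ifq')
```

Matches: at [1:5] match '<mg>', group 1 = 'mg'; at [7:13] match '<hmmp>', group 1 = 'hmmp'; at [15:19] match '<k6>', group 1 = 'k6'.
One capturing group, so `findall` returns just the captured substring from each match — 3 in all.

['mg', 'hmmp', 'k6']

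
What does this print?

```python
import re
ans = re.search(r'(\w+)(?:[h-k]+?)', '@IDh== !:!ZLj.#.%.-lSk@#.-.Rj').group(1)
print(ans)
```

The pattern matches one or more of a word character (captured); then one or more of a character in [h-k] (lazy) (non-capturing group).
`search` walks the string left to right and returns the first match it finds.
The match spans [1:4] → 'IDh'.
Captured: group 1 = 'ID'.

ID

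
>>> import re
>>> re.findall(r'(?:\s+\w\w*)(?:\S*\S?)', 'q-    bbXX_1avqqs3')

['    bbXX_1avqqs3']

The pattern matches one or more of whitespace, then a word character, then zero or more of a word character (non-capturing group); then zero or more of a non-whitespace character, then optionally a non-whitespace character (non-capturing group).
Scanning left to right: at [2:18] → '    bbXX_1avqqs3'.
No capturing groups, so `findall` returns the 1 full match string.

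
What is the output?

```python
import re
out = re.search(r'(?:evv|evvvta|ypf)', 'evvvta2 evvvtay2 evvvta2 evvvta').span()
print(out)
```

Alternation tries branches left to right and keeps the first one that lets the overall match succeed at that position.
`re.search` tries every starting position until one works.
The match spans [0:3] → 'evv'.

(0, 3)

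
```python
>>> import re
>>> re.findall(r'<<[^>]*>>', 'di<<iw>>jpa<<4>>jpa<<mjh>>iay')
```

['<<iw>>', '<<4>>', '<<mjh>>']

Scanning left to right: at [2:8] → '<<iw>>'; at [11:16] → '<<4>>'; at [19:26] → '<<mjh>>'.
With no groups in the pattern, `findall` gives back each whole match — 3 here.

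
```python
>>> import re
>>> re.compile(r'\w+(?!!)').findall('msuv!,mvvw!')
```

['msu', 'mvv']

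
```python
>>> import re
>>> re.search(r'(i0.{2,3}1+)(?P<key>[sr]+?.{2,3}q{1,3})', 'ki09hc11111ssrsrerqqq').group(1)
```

The match spans [1:21] → 'i09hc11111ssrsrerqqq'.
Captured: group 1 = 'i09hc11111', group 2 = 'ssrsrerqqq'.

'i09hc11111'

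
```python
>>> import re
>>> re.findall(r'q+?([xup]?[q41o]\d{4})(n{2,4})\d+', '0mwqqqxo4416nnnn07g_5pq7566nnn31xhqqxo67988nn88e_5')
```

`findall` packs the 2 group values into a tuple for every match.

[('xo4416', 'nnnn')]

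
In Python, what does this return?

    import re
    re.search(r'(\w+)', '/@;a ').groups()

This matches one or more of a word character (captured).
`re.search` tries every starting position until one works.
The match spans [3:4] → 'a'.
Captured: group 1 = 'a'.

('a',)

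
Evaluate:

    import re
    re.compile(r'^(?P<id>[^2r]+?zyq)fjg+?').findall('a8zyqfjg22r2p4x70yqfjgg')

['a8zyq']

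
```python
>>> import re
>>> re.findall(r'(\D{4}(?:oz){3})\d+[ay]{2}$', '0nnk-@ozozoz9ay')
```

['nk-@ozozoz']

Pattern: exactly 4 of a non-digit, then the literal 'oz' repeated 3 times (captured); then one or more of a digit; then exactly 2 of one of [ay]; then anchored at the end.
Walking the string: at [2:15] match 'nk-@ozozoz9ay', group 1 = 'nk-@ozozoz'.
Because there's exactly one group, `findall` drops the full match and keeps group 1 from the one hit.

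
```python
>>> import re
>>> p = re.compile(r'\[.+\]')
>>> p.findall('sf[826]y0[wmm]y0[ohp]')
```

['[826]y0[wmm]y0[ohp]']

Walking the string: at [2:21] → '[826]y0[wmm]y0[ohp]'.
With no groups in the pattern, `findall` gives back each whole match — 1 here.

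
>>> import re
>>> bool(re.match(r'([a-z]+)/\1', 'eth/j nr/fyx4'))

False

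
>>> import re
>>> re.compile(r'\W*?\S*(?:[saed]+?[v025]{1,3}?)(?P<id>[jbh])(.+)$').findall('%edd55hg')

[('h', 'g')]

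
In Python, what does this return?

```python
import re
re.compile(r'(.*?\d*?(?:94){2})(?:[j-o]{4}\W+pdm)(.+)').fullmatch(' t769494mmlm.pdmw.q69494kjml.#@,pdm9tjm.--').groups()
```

(' t769494', 'w.q69494kjml.#@,pdm9tjm.--')

The pattern matches zero or more of any character (lazy), then zero or more of a digit (lazy), then the literal '94' repeated 2 times (captured); then exactly 4 of a character in [j-o], then one or more of a non-word character, then the literal 'pdm' (non-capturing group); then one or more of any character (captured).
With the lazy modifier that quantifier settles for the fewest repetitions that let the rest of the pattern succeed (the atoms after it are unaffected and can still be greedy).
`re.fullmatch` requires the pattern to consume the entire string.
The match spans [0:42] → ' t769494mmlm.pdmw.q69494kjml.#@,pdm9tjm.--'.
Captured: group 1 = ' t769494', group 2 = 'w.q69494kjml.#@,pdm9tjm.--'.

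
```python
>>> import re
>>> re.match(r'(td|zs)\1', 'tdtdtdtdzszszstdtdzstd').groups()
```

The backreference `\1` re-matches whatever the first group consumed, character for character.
`match` is anchored at position 0; if the pattern doesn't fit there, it returns None.
The match spans [0:4] → 'tdtd'.
Captured: group 1 = 'td'.

('td',)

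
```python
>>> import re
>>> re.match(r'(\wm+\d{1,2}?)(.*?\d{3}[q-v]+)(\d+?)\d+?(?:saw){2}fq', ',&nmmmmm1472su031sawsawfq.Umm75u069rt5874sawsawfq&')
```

The pattern matches a word character, then one or more of a literal 'm', then 1 to 2 of a digit (lazy) (captured); then zero or more of any character (lazy), then exactly 3 of a digit, then one or more of a character in [q-v] (captured); then one or more of a digit (lazy) (captured); then one or more of a digit (lazy), then the literal 'saw' repeated 2 times, then the literal 'fq'.
`re.match` only tries the pattern at the start of the string.
Here the string doesn't start with a match, so the call returns None.

None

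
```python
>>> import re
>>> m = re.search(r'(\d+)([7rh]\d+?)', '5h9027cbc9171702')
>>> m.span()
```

(0, 3)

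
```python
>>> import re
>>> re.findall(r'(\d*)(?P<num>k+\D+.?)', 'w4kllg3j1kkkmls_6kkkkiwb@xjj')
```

Pattern: zero or more of a digit (captured); then one or more of the literal 'k', then one or more of a non-digit, then optionally any character (captured as 'num').
Walking the string: at [1:7] match '4kllg3', groups = ('4', 'kllg3'); at [8:17] match '1kkkmls_6', groups = ('1', 'kkkmls_6'); at [17:28] match 'kkkkiwb@xjj', groups = ('', 'kkkkiwb@xjj').
2 groups means each result is a tuple of 2 captured strings — 3 here.

[('4', 'kllg3'), ('1', 'kkkmls_6'), ('', 'kkkkiwb@xjj')]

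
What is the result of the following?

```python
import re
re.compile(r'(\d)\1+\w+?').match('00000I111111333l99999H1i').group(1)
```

'0'

The match spans [0:6] → '00000I'.
Captured: group 1 = '0'.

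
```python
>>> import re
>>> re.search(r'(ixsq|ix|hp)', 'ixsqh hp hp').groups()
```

('ixsq',)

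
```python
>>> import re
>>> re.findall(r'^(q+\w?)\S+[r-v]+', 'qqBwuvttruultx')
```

['qqB']

This matches anchored at the start of the string; then one or more of a literal 'q', then optionally a word character (captured); then one or more of a non-whitespace character, then one or more of a character in [r-v].
Walking the string: at [0:13] match 'qqBwuvttruult', group 1 = 'qqB'.
One capturing group, so `findall` returns just the captured substring from the one match — 1 in all.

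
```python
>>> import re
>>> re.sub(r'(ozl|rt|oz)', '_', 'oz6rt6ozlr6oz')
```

'_6_6_r6_'

Branches in `(...|...)` are attempted left-to-right; the first branch that allows the whole pattern to succeed is taken.
Matches: at [0:2] → 'oz'; at [3:5] → 'rt'; at [6:9] → 'ozl'; at [11:13] → 'oz'.
Each match is replaced by '_'.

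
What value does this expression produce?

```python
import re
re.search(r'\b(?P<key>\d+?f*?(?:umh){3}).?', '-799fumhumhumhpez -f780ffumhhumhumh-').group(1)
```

'799fumhumhumh'

This matches a word boundary (`\b`, zero-width); then one or more of a digit (lazy), then zero or more of the literal 'f' (lazy), then the literal 'umh' repeated 3 times (captured as 'key'); then optionally any character.
`re.search` tries every starting position until one works.
The match spans [1:15] → '799fumhumhumhp'.
Captured: group 1 = '799fumhumhumh'.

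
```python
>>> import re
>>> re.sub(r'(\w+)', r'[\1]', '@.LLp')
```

Pattern: one or more of a word character (captured).
Matches: at [2:5] → 'LLp'.
`\1` in the replacement pulls in group 1's text for each match.

'@.[LLp]'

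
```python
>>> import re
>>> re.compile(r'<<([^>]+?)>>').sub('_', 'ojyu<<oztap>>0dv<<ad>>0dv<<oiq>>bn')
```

'ojyu_0dv_0dv_bn'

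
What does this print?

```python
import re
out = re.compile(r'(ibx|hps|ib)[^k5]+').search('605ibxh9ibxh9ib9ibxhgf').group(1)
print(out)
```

ibx

The match spans [3:22] → 'ibxh9ibxh9ib9ibxhgf'.
Captured: group 1 = 'ibx'.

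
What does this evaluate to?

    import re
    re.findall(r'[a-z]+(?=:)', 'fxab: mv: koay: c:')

The lookaround is zero-width — it requires the adjacent text to match without consuming it, so the asserted text isn't part of the match.
Walking the string: at [0:4] → 'fxab'; at [6:8] → 'mv'; at [10:14] → 'koay'; at [16:17] → 'c'.
No capturing groups, so `findall` returns the 4 full match strings.

['fxab', 'mv', 'koay', 'c']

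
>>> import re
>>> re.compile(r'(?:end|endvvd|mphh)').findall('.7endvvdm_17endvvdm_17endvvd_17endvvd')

['end', 'end', 'end', 'end']

The regex engine tests alternatives in the order written; an earlier branch that matches wins even if a later one would match more.
Matches: at [2:5] → 'end'; at [12:15] → 'end'; at [22:25] → 'end'; at [31:34] → 'end'.
Since nothing is captured, `findall` lists the 4 matched substrings directly.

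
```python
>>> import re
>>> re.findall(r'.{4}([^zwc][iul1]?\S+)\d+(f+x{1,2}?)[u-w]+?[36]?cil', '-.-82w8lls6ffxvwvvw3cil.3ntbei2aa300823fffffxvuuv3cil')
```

Pattern: exactly 4 of any character; then any character except [zwc], then optionally one of [iul1], then one or more of a non-whitespace character (captured); then one or more of a digit; then one or more of a literal 'f', then 1 to 2 of the literal 'x' (lazy) (captured); then one or more of a character in [u-w] (lazy), then optionally one of [36], then the literal 'cil'.
Walking the string: at [0:53] match '-.-82w8lls6ffxvwvvw3cil.3ntbei2aa300823fffffxvuuv3cil', groups = ('2w8lls6ffxvwvvw3cil.3ntbei2aa30082', 'fffffx').
Multiple groups make `findall` return tuples — one 2-tuple for the one match.

[('2w8lls6ffxvwvvw3cil.3ntbei2aa30082', 'fffffx')]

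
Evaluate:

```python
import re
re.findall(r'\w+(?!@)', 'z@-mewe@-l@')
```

['mew']

The negative lookaround is zero-width — it rules out positions where the adjacent text would match, without consuming anything.
No capturing groups, so `findall` returns the 1 full match string.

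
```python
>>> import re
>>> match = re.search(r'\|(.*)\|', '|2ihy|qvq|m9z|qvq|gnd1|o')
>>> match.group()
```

`re.search` scans for the first position where the pattern succeeds.
The match spans [0:23] → '|2ihy|qvq|m9z|qvq|gnd1|'.
Captured: group 1 = '2ihy|qvq|m9z|qvq|gnd1'.

'|2ihy|qvq|m9z|qvq|gnd1|'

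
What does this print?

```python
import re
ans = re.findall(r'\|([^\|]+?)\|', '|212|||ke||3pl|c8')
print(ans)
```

`findall` collects group 1 from each match (3 total).

['212', 'ke', '3pl']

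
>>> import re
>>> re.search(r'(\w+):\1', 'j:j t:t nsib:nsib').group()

The backreference `\1` re-matches whatever the first group consumed, character for character.
`re.search` tries every starting position until one works.
The match spans [0:3] → 'j:j'.
Captured: group 1 = 'j'.

'j:j'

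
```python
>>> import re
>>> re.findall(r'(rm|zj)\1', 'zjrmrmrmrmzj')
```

The backreference `\1` re-matches whatever the first group consumed, character for character.
Matches: at [2:6] match 'rmrm', group 1 = 'rm'; at [6:10] match 'rmrm', group 1 = 'rm'.
`findall` collects group 1 from each match (2 total).

['rm', 'rm']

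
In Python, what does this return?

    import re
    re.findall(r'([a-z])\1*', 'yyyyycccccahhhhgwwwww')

['y', 'c', 'a', 'h', 'g', 'w']

A backreference is literal: `\1` must see the identical characters the first group matched.
Scanning left to right: at [0:5] match 'yyyyy', group 1 = 'y'; at [5:10] match 'ccccc', group 1 = 'c'; at [10:11] match 'a', group 1 = 'a'; at [11:15] match 'hhhh', group 1 = 'h'; at [15:16] match 'g', group 1 = 'g'; ….
One capturing group, so `findall` returns just the captured substring from each match — 6 in all.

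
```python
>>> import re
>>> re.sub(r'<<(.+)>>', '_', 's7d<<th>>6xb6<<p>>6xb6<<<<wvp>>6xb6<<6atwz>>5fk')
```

Matches: at [3:44] → '<<th>>6xb6<<p>>6xb6<<<<wvp>>6xb6<<6atwz>>'.
Every occurrence is swapped for '_'.

's7d_5fk'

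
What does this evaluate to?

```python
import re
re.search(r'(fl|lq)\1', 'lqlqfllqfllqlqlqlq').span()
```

The backreference `\1` re-matches whatever the first group consumed, character for character.
The match spans [0:4] → 'lqlq'.

(0, 4)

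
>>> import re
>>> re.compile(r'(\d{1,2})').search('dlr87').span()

This matches 1 to 2 of a digit (captured).
Unlike `match`, `search` isn't anchored — it looks for the pattern anywhere in the string.
The match spans [3:5] → '87'.
Captured: group 1 = '87'.

(3, 5)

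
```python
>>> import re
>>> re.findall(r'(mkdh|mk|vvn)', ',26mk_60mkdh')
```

['mk', 'mkdh']

Alternation isn't longest-match — the leftmost alternative that fits at this position is chosen.
One capturing group, so `findall` returns just the captured substring from each match — 2 in all.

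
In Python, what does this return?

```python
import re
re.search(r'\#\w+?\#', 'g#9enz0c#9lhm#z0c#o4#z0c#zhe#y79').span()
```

`search` walks the string left to right and returns the first match it finds.
The match spans [1:9] → '#9enz0c#'.

(1, 9)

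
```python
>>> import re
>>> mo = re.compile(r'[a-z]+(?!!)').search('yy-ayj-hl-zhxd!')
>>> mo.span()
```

(0, 2)

Because the assertion is negative and zero-width, positions next to the forbidden text are skipped.
Unlike `match`, `search` isn't anchored — it looks for the pattern anywhere in the string.
The match spans [0:2] → 'yy'.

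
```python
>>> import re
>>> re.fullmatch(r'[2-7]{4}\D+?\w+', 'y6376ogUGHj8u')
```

`re.fullmatch` requires the pattern to consume the entire string.
Here there's no way to consume every character, so the call returns None.

None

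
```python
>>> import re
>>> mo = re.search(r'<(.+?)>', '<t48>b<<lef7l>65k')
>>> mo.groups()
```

The match spans [0:5] → '<t48>'.
Captured: group 1 = 't48'.

('t48',)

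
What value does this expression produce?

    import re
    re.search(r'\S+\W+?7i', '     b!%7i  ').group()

The pattern matches one or more of a non-whitespace character; then one or more of a non-word character (lazy), then the literal '7i'.
`re.search` scans for the first position where the pattern succeeds.
The match spans [5:10] → 'b!%7i'.

'b!%7i'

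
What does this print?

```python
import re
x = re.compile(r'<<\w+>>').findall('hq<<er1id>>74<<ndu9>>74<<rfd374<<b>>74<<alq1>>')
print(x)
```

['<<er1id>>', '<<ndu9>>', '<<b>>', '<<alq1>>']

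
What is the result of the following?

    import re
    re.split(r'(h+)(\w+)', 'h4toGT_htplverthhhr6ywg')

['', 'h', '4toGT_htplverthhhr6ywg', '']

`re.split` interleaves the captured-group text with the surrounding fragments.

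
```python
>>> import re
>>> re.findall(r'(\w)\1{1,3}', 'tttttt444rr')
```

['t', 't', '4', 'r']

`\1` has to match the exact text group 1 already captured.
Scanning left to right: at [0:4] match 'tttt', group 1 = 't'; at [4:6] match 'tt', group 1 = 't'; at [6:9] match '444', group 1 = '4'; at [9:11] match 'rr', group 1 = 'r'.
`findall` collects group 1 from each match (4 total).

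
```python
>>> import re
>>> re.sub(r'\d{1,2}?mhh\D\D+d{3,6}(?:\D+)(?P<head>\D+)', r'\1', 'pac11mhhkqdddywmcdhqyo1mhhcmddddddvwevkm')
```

This matches 1 to 2 of a digit (lazy), then the literal 'mhh', then a non-digit; then one or more of a non-digit, then 3 to 6 of the literal 'd'; then one or more of a non-digit (non-capturing group); then one or more of a non-digit (captured as 'head').
Matches: at [3:22] → '11mhhkqdddywmcdhqyo'; at [22:40] → '1mhhcmddddddvwevkm'.
`\1` in the replacement pulls in group 1's text for each match.

'pacom'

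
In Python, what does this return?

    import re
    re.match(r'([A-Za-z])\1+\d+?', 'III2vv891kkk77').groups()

`\1` has to match the exact text group 1 already captured.
With `match`, the pattern is implicitly anchored at the beginning.
The match spans [0:4] → 'III2'.
Captured: group 1 = 'I'.

('I',)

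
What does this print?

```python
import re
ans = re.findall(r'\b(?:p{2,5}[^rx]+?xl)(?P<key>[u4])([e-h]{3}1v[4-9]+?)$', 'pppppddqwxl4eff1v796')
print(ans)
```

This matches a word boundary (`\b`, zero-width); then 2 to 5 of a literal 'p', then one or more of any character except [rx] (lazy), then the literal 'xl' (non-capturing group); then one of [u4] (captured as 'key'); then exactly 3 of a character in [e-h], then the literal '1v', then one or more of a character in [4-9] (lazy) (captured); then anchored at the end.
Multiple groups make `findall` return tuples — one 2-tuple for the one match.

[('4', 'eff1v796')]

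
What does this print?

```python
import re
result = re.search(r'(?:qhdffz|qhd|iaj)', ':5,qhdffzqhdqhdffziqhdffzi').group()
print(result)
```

qhdffz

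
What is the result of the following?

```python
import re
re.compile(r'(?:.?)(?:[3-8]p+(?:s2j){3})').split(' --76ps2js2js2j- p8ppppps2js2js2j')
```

[' --', '- ', '']

Pattern: optionally any character (non-capturing group); then a character in [3-8], then one or more of the literal 'p', then the literal 's2j' repeated 3 times (non-capturing group).
Matches to split on: at [3:15] → '76ps2js2js2j'; at [17:33] → 'p8ppppps2js2js2j'.
Each match becomes a cut point; 3 segments remain.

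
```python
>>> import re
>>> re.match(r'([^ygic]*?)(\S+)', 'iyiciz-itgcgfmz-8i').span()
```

(0, 18)

Pattern: zero or more of any character except [ygic] (lazy) (captured); then one or more of a non-whitespace character (captured).
With `match`, the pattern is implicitly anchored at the beginning.
The match spans [0:18] → 'iyiciz-itgcgfmz-8i'.
Captured: group 1 = '', group 2 = 'iyiciz-itgcgfmz-8i'.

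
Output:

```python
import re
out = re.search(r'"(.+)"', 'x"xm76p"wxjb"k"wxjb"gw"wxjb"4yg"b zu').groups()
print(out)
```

('xm76p"wxjb"k"wxjb"gw"wxjb"4yg',)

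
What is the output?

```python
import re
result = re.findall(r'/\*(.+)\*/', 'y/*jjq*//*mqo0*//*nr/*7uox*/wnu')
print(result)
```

Scanning left to right: at [1:28] match '/*jjq*//*mqo0*//*nr/*7uox*/', group 1 = 'jjq*//*mqo0*//*nr/*7uox'.
`findall` collects group 1 from the one match (1 total).

['jjq*//*mqo0*//*nr/*7uox']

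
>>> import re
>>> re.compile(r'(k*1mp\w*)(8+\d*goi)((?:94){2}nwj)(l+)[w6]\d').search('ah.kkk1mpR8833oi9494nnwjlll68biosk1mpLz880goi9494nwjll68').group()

'kkk1mpR8833oi9494nnwjlll68biosk1mpLz880goi9494nwjll68'

The pattern matches zero or more of the literal 'k', then the literal '1mp', then zero or more of a word character (captured); then one or more of the literal '8', then zero or more of a digit, then the literal 'goi' (captured); then the literal '94' repeated 2 times, then the literal 'nwj' (captured); then one or more of a literal 'l' (captured); then one of [w6], then a digit.
`re.search` tries every starting position until one works.
The match spans [3:56] → 'kkk1mpR8833oi9494nnwjlll68biosk1mpLz880goi9494nwjll68'.
Captured: group 1 = 'kkk1mpR8833oi9494nnwjlll68biosk1mpLz8', group 2 = '80goi', group 3 = '9494nwj', group 4 = 'll'.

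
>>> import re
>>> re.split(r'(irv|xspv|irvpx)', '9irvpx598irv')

Alternation isn't longest-match — the leftmost alternative that fits at this position is chosen.
With a capturing group present, the delimiter's captured portion is kept in the result list.

['9', 'irv', 'px598', 'irv', '']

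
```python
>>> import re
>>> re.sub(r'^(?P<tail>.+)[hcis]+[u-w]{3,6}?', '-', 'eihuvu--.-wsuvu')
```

Every occurrence is swapped for '-'.

'-'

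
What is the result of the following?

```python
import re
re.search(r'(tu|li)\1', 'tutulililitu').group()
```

'tutu'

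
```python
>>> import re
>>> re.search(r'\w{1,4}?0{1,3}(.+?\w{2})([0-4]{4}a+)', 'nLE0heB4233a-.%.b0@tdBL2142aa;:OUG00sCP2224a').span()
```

The pattern matches 1 to 4 of a word character (lazy), then 1 to 3 of the literal '0'; then one or more of any character (lazy), then exactly 2 of a word character (captured); then exactly 4 of a character in [0-4], then one or more of a literal 'a' (captured).
`search` walks the string left to right and returns the first match it finds.
The match spans [0:12] → 'nLE0heB4233a'.
Captured: group 1 = 'heB', group 2 = '4233a'.

(0, 12)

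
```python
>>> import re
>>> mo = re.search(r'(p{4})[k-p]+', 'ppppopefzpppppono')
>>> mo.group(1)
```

'pppp'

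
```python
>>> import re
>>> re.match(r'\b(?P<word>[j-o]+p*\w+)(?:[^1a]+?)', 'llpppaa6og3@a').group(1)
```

The match spans [0:12] → 'llpppaa6og3@'.
Captured: group 1 = 'llpppaa6og3'.

'llpppaa6og3'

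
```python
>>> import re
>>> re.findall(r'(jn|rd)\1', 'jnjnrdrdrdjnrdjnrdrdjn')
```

['jn', 'rd', 'rd']

`\1` is not a pattern — it's the concrete string captured by group 1, re-applied verbatim.
Walking the string: at [0:4] match 'jnjn', group 1 = 'jn'; at [4:8] match 'rdrd', group 1 = 'rd'; at [16:20] match 'rdrd', group 1 = 'rd'.
`findall` collects group 1 from each match (3 total).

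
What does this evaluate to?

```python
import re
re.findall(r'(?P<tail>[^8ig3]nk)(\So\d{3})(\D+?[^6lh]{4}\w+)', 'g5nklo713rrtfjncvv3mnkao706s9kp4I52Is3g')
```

The pattern matches any character except [8ig3], then the literal 'nk' (captured as 'tail'); then a non-whitespace character, then the literal 'o', then exactly 3 of a digit (captured); then one or more of a non-digit (lazy), then exactly 4 of any character except [6lh], then one or more of a word character (captured).
Walking the string: at [1:39] match '5nklo713rrtfjncvv3mnkao706s9kp4I52Is3g', groups = ('5nk', 'lo713', 'rrtfjncvv3mnkao706s9kp4I52Is3g').
3 groups means the one result is a tuple of 3 captured strings — 1 here.

[('5nk', 'lo713', 'rrtfjncvv3mnkao706s9kp4I52Is3g')]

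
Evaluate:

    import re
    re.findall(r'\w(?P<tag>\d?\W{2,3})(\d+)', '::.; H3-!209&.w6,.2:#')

[('3-!', '209'), ('6,.', '2')]

This matches a word character; then optionally a digit, then 2 to 3 of a non-word character (captured as 'tag'); then one or more of a digit (captured).
Scanning left to right: at [5:12] match 'H3-!209', groups = ('3-!', '209'); at [14:19] match 'w6,.2', groups = ('6,.', '2').
Multiple groups make `findall` return tuples — one 2-tuple for each match.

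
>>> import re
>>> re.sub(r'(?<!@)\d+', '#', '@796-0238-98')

`(?!…)`/`(?<!…)` only lets a position through if the neighbouring text does NOT match; no characters are consumed.
`sub` substitutes '#' at each match site.

'@7#-#-#'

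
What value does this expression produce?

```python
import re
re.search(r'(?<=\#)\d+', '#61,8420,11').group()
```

The positive lookaround only admits positions where the adjacent text matches; those characters stay outside the span.
The match spans [1:3] → '61'.

'61'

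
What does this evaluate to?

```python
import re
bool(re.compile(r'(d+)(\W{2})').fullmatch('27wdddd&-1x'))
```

False

The pattern matches one or more of a literal 'd' (captured); then exactly 2 of a non-word character (captured).
`fullmatch` succeeds only if the pattern covers the string from start to end.
Here the string isn't matched end-to-end, so the call returns None, and `bool(None)` is False.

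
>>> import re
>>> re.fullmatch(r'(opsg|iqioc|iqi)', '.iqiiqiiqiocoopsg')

`re.fullmatch` requires the pattern to consume the entire string.
Here the pattern can't cover the whole string, so the call returns None.

None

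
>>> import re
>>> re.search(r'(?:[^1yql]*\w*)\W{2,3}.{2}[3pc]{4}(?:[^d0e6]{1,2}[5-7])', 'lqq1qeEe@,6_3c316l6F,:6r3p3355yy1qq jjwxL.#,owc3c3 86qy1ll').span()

(5, 30)

Pattern: zero or more of any character except [1yql], then zero or more of a word character (non-capturing group); then 2 to 3 of a non-word character, then exactly 2 of any character, then exactly 4 of one of [3pc]; then 1 to 2 of any character except [d0e6], then a character in [5-7] (non-capturing group).
`search` walks the string left to right and returns the first match it finds.
The match spans [5:30] → 'eEe@,6_3c316l6F,:6r3p3355'.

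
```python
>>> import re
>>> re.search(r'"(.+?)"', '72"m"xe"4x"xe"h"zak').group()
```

`re.search` tries every starting position until one works.
The match spans [2:5] → '"m"'.
Captured: group 1 = 'm'.

'"m"'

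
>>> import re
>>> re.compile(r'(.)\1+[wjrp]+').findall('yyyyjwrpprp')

The backreference `\1` re-matches whatever the first group consumed, character for character.
Matches: at [0:11] match 'yyyyjwrpprp', group 1 = 'y'.
`findall` collects group 1 from the one match (1 total).

['y']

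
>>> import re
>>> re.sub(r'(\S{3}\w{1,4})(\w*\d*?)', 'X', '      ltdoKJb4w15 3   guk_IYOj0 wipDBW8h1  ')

'      X 3   X X  '

This matches exactly 3 of a non-whitespace character, then 1 to 4 of a word character (captured); then zero or more of a word character, then zero or more of a digit (lazy) (captured).
Matches: at [6:17] → 'ltdoKJb4w15'; at [22:31] → 'guk_IYOj0'; at [32:41] → 'wipDBW8h1'.
Every occurrence is swapped for 'X'.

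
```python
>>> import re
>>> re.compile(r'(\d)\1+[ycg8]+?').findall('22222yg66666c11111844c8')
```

After group 1 captures some text, `\1` only succeeds where that same text appears again.
With a single group, `findall` returns only what that group captured — 4 items.

['2', '6', '1', '4']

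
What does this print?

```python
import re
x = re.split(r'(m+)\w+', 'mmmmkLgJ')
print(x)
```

Pattern: one or more of a literal 'm' (captured); then one or more of a word character.
Matches to split on: at [0:8] → 'mmmmkLgJ'.
The group in the pattern means `split` returns the separators' captures alongside the pieces.

['', 'mmmm', '']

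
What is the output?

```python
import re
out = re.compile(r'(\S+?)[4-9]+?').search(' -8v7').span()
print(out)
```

This matches one or more of a non-whitespace character (lazy) (captured); then one or more of a character in [4-9] (lazy).
`search` walks the string left to right and returns the first match it finds.
The match spans [1:3] → '-8'.
Captured: group 1 = '-'.

(1, 3)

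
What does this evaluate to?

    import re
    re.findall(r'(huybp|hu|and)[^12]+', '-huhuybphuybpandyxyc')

Scanning left to right: at [1:20] match 'huhuybphuybpandyxyc', group 1 = 'hu'.
One capturing group, so `findall` returns just the captured substring from the one match — 1 in all.

['hu']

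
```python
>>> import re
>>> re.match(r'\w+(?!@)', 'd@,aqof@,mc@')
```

None

`(?!…)`/`(?<!…)` only lets a position through if the neighbouring text does NOT match; no characters are consumed.
`match` is anchored at position 0; if the pattern doesn't fit there, it returns None.
Here position 0 doesn't satisfy it, so the call returns None.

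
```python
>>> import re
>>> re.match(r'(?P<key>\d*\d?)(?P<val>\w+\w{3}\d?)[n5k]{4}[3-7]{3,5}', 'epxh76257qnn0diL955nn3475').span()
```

The pattern matches zero or more of a digit, then optionally a digit (captured as 'key'); then one or more of a word character, then exactly 3 of a word character, then optionally a digit (captured as 'val'); then exactly 4 of one of [n5k], then 3 to 5 of a character in [3-7].
With `match`, the pattern is implicitly anchored at the beginning.
The match spans [0:25] → 'epxh76257qnn0diL955nn3475'.
Captured: group 1 = '', group 2 = 'epxh76257qnn0diL9'.

(0, 25)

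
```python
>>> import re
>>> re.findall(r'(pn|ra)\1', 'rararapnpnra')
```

['ra', 'pn']

`\1` has to match the exact text group 1 already captured.
Walking the string: at [0:4] match 'rara', group 1 = 'ra'; at [6:10] match 'pnpn', group 1 = 'pn'.
With a single group, `findall` returns only what that group captured — 2 items.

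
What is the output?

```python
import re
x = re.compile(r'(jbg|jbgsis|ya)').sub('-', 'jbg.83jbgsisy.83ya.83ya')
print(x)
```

-.83-sisy.83-.83-

Alternation isn't longest-match — the leftmost alternative that fits at this position is chosen.
Matches: at [0:3] → 'jbg'; at [6:9] → 'jbg'; at [16:18] → 'ya'; at [21:23] → 'ya'.
Every occurrence is swapped for '-'.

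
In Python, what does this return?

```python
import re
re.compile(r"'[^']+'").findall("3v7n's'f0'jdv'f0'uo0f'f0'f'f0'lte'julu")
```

Matches: at [4:7] → "'s'"; at [9:14] → "'jdv'"; at [16:22] → "'uo0f'"; at [24:27] → "'f'"; at [29:34] → "'lte'".
`findall` yields the raw match text (5 of them) because the pattern has no groups.

["'s'", "'jdv'", "'uo0f'", "'f'", "'lte'"]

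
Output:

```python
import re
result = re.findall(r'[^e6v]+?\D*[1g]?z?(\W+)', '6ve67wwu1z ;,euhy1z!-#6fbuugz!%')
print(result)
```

Pattern: one or more of any character except [e6v] (lazy), then zero or more of a non-digit; then optionally one of [1g], then optionally a literal 'z'; then one or more of a non-word character (captured).
A `+?`/`*?`/`{m,n}?` starts at its minimum and grows only as far as needed for what follows to match.
Matches: at [4:13] match '7wwu1z ;,', group 1 = ' ;,'; at [14:22] match 'uhy1z!-#', group 1 = '!-#'; at [23:31] match 'fbuugz!%', group 1 = '%'.
One capturing group, so `findall` returns just the captured substring from each match — 3 in all.

[' ;,', '!-#', '%']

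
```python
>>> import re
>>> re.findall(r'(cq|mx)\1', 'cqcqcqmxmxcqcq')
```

['cq', 'mx', 'cq']

`\1` is not a pattern — it's the concrete string captured by group 1, re-applied verbatim.
Because there's exactly one group, `findall` drops the full match and keeps group 1 from each hit.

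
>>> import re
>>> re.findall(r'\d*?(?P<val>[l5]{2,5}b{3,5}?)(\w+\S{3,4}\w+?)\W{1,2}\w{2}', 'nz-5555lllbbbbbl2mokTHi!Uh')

[('55lllbbb', 'bbl2mokTHi')]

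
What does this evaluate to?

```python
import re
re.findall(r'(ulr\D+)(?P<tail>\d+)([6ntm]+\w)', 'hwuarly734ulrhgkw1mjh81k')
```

[('ulrhgkw', '1', 'mj')]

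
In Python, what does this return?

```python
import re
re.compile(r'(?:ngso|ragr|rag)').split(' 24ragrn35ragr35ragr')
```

[' 24', 'n35', '35', '']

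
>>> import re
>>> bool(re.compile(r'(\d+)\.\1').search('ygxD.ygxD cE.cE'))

A backreference is literal: `\1` must see the identical characters the first group matched.
Here nothing in the string fits, so the call returns None, and `bool(None)` is False.

False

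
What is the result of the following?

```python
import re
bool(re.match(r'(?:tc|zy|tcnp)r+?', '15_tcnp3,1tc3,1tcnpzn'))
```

With `match`, the pattern is implicitly anchored at the beginning.
Here the string doesn't start with a match, so the call returns None, and `bool(None)` is False.

False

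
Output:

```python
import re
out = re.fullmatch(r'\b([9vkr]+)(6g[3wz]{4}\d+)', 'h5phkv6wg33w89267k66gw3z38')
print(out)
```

None

The pattern matches a word boundary (`\b`, zero-width); then one or more of one of [9vkr] (captured); then the literal '6g', then exactly 4 of one of [3wz], then one or more of a digit (captured).
`re.fullmatch` requires the pattern to consume the entire string.
Here the string isn't matched end-to-end, so the call returns None.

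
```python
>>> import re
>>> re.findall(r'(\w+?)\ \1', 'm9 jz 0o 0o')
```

['0o']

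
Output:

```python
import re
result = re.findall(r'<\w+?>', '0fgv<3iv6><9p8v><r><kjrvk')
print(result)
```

['<3iv6>', '<9p8v>', '<r>']

Scanning left to right: at [4:10] → '<3iv6>'; at [10:16] → '<9p8v>'; at [16:19] → '<r>'.
Since nothing is captured, `findall` lists the 3 matched substrings directly.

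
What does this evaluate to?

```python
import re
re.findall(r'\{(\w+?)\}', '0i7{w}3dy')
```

['w']

One capturing group, so `findall` returns just the captured substring from the one match — 1 in all.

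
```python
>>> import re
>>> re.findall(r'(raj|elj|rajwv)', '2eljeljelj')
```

['elj', 'elj', 'elj']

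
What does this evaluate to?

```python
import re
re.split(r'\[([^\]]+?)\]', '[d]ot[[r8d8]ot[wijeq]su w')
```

Matches to split on: at [0:3] → '[d]'; at [5:12] → '[[r8d8]'; at [14:21] → '[wijeq]'.
Because the pattern has a capturing group, `split` also inserts each captured text between the pieces.

['', 'd', 'ot', '[r8d8', 'ot', 'wijeq', 'su w']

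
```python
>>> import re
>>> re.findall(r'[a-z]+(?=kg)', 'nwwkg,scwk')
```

['nww']

The lookaround is zero-width — it requires the adjacent text to match without consuming it, so the asserted text isn't part of the match.
Since nothing is captured, `findall` lists the 1 matched substring directly.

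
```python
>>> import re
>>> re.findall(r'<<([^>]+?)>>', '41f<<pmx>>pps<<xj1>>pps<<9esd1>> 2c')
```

['pmx', 'xj1', '9esd1']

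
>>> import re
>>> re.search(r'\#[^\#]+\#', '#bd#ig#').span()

The match spans [0:4] → '#bd#'.

(0, 4)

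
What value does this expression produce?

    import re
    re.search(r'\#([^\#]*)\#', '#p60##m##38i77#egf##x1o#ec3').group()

The match spans [0:5] → '#p60#'.

'#p60#'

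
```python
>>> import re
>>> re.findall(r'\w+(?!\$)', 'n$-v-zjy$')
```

['v', 'zj']

`(?!…)`/`(?<!…)` only lets a position through if the neighbouring text does NOT match; no characters are consumed.
Walking the string: at [3:4] → 'v'; at [5:7] → 'zj'.
`findall` yields the raw match text (2 of them) because the pattern has no groups.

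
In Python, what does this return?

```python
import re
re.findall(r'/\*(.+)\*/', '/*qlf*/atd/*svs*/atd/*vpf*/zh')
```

Scanning left to right: at [0:27] match '/*qlf*/atd/*svs*/atd/*vpf*/', group 1 = 'qlf*/atd/*svs*/atd/*vpf'.
With a single group, `findall` returns only what that group captured — 1 item.

['qlf*/atd/*svs*/atd/*vpf']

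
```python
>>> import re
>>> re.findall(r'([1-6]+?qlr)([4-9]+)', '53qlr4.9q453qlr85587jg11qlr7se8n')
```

[('53qlr', '4'), ('453qlr', '85587'), ('11qlr', '7')]

Pattern: one or more of a character in [1-6] (lazy), then the literal 'qlr' (captured); then one or more of a character in [4-9] (captured).
Walking the string: at [0:6] match '53qlr4', groups = ('53qlr', '4'); at [9:20] match '453qlr85587', groups = ('453qlr', '85587'); at [22:28] match '11qlr7', groups = ('11qlr', '7').
Multiple groups make `findall` return tuples — one 2-tuple for each match.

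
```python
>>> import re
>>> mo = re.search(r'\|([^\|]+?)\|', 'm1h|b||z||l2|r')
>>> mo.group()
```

'|b|'

The match spans [3:6] → '|b|'.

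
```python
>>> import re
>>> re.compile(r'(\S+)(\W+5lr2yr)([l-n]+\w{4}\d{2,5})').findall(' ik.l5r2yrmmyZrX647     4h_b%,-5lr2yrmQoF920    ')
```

Multiple groups make `findall` return tuples — one 3-tuple for the one match.

[('4h_b%,', '-5lr2yr', 'mQoF920')]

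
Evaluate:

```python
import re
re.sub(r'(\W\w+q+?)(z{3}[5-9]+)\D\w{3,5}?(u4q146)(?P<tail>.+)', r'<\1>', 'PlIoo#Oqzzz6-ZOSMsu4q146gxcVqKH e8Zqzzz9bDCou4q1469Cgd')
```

'PlIoo<#Oq>'

Each match is replaced using the text its own group 1 captured.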